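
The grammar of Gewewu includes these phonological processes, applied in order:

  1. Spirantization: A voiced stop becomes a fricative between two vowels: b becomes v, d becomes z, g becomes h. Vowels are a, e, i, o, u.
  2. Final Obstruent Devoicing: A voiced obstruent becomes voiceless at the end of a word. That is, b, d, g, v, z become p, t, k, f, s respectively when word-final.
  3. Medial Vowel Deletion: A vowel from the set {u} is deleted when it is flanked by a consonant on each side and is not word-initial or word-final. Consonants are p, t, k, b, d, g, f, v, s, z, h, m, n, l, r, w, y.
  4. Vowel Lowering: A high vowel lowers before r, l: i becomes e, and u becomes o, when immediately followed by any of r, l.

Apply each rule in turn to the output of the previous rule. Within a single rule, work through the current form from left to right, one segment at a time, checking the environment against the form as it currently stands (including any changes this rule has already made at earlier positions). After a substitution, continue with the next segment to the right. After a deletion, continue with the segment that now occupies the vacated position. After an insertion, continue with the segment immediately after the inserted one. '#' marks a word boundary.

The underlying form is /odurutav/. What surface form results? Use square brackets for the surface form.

1 Spirantization: [odurutav] → [ozurutav]
2 Final Obstruent Devoicing: [ozurutav] → [ozurutaf]
3 Medial Vowel Deletion: [ozurutaf] → [ozrtaf]
4 Vowel Lowering: no change — [ozrtaf]

[ozrtaf]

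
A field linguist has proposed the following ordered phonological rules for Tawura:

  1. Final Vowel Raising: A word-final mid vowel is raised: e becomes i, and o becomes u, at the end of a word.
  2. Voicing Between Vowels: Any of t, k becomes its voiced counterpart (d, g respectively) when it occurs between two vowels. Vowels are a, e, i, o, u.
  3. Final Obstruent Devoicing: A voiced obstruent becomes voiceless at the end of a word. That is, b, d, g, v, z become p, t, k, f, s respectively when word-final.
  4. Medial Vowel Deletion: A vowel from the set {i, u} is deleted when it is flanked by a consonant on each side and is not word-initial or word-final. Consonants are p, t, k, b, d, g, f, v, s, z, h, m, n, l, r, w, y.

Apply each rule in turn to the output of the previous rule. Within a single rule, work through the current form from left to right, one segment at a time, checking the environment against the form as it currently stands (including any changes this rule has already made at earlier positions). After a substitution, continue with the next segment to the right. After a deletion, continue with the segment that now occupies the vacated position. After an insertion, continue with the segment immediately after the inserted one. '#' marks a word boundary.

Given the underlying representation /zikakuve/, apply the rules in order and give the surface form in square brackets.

[zgagvi]

1 Final Vowel Raising: [zikakuve] → [zikakuvi]
2 Voicing Between Vowels: [zikakuvi] → [zigaguvi]
3 Final Obstruent Devoicing: no change — [zigaguvi]
4 Medial Vowel Deletion: [zigaguvi] → [zgagvi]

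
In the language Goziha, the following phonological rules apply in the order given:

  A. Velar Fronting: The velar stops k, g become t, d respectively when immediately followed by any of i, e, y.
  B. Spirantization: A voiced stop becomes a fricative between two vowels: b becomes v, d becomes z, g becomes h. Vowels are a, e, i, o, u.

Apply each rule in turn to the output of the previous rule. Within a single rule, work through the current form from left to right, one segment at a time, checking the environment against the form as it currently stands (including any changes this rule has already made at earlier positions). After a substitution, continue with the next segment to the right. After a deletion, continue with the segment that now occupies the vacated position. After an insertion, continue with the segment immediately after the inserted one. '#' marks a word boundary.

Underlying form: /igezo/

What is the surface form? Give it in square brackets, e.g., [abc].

[izezo]

A Velar Fronting: [igezo] → [idezo]
B Spirantization: [idezo] → [izezo]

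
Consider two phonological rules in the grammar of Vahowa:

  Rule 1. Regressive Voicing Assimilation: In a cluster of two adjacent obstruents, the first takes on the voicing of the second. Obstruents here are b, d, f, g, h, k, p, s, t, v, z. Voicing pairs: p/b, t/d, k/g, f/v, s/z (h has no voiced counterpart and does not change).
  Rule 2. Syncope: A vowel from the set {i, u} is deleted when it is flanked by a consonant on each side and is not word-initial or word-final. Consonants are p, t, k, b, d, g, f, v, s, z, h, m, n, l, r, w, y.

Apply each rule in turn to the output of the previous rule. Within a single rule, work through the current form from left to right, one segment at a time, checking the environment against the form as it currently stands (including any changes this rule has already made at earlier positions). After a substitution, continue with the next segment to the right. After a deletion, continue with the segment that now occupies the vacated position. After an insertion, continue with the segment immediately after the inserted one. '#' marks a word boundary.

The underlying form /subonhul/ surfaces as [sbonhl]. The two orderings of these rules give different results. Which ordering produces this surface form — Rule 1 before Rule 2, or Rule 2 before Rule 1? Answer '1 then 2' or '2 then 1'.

Order 1 then 2:
  1 Regressive Voicing Assimilation: no change — [subonhul]
  2 Syncope: [subonhul] → [sbonhl]
  result: [sbonhl]
Order 2 then 1:
  2 Syncope: [subonhul] → [sbonhl]
  1 Regressive Voicing Assimilation: [sbonhl] → [zbonhl]
  result: [zbonhl]

1 then 2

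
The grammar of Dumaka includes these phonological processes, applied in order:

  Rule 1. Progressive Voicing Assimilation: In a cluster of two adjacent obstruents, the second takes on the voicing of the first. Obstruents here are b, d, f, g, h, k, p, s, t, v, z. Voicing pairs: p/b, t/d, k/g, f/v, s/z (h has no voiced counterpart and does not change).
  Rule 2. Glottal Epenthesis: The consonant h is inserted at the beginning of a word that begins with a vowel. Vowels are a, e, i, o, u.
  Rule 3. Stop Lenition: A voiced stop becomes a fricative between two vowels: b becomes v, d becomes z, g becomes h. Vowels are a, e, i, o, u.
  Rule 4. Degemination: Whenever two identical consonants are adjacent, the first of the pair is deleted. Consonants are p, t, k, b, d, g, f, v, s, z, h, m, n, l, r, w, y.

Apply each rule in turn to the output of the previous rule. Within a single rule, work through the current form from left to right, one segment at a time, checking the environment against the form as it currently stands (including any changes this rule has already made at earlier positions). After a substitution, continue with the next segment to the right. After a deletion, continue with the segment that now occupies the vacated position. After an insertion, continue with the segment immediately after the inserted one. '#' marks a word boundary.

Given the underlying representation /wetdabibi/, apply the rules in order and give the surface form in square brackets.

Rule 1 Progressive Voicing Assimilation: [wetdabibi] → [wettabibi]
Rule 2 Glottal Epenthesis: no change — [wettabibi]
Rule 3 Stop Lenition: [wettabibi] → [wettavivi]
Rule 4 Degemination: [wettavivi] → [wetavivi]

[wetavivi]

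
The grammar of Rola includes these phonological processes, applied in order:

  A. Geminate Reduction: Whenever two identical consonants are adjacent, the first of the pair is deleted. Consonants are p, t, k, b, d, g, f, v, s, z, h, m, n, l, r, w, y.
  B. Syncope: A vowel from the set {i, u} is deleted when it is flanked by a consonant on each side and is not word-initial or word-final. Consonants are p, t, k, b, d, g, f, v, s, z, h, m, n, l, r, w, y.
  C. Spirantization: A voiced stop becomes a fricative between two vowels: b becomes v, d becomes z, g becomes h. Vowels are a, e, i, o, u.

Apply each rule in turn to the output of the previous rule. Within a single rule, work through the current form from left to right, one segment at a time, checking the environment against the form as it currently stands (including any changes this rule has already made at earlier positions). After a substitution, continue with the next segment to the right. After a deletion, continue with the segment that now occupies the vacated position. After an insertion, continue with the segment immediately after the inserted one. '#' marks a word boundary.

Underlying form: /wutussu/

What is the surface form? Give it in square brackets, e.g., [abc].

A Geminate Reduction: [wutussu] → [wutusu]
B Syncope: [wutusu] → [wtsu]
C Spirantization: no change — [wtsu]

[wtsu]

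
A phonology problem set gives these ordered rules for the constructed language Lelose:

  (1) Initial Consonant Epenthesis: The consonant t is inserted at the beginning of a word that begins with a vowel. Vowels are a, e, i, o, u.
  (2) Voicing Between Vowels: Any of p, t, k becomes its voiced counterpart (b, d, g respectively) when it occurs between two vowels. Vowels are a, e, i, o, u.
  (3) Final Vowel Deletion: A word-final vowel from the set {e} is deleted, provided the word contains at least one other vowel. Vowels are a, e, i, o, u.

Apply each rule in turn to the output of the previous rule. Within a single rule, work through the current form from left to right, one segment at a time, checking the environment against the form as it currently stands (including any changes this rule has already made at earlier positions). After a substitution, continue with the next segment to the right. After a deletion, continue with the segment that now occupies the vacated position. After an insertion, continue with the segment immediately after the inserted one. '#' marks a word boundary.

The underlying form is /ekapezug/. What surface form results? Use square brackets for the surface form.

(1) Initial Consonant Epenthesis: [ekapezug] → [tekapezug]
(2) Voicing Between Vowels: [tekapezug] → [tegabezug]
(3) Final Vowel Deletion: no change — [tegabezug]

[tegabezug]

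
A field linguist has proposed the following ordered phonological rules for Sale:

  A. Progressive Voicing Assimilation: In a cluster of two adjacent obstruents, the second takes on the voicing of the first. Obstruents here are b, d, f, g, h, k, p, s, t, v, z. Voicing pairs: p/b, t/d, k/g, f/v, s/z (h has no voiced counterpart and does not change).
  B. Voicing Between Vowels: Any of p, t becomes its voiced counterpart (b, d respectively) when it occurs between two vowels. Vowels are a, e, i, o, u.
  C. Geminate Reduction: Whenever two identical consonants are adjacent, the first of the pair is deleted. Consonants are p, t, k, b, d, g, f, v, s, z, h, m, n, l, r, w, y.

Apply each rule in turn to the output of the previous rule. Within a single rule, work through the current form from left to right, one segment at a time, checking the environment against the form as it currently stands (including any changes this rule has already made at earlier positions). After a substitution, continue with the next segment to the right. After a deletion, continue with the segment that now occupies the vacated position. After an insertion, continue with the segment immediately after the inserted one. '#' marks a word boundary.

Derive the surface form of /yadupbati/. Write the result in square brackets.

[yadupadi]

A Progressive Voicing Assimilation: [yadupbati] → [yaduppati]
B Voicing Between Vowels: [yaduppati] → [yaduppadi]
C Geminate Reduction: [yaduppadi] → [yadupadi]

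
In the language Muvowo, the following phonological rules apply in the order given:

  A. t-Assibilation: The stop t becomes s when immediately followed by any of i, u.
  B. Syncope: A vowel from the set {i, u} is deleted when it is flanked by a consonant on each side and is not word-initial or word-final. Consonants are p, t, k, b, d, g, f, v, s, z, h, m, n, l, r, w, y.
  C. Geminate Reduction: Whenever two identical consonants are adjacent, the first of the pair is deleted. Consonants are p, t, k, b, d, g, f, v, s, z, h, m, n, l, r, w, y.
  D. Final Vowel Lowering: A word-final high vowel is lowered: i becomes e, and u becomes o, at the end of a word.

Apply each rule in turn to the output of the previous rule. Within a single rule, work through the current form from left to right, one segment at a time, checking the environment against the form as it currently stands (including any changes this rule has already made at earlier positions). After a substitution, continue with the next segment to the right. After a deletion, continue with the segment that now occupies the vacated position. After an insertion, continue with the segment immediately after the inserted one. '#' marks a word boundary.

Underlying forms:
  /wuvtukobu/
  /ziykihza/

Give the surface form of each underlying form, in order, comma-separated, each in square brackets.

/wuvtukobu/:
  A t-Assibilation: [wuvtukobu] → [wuvsukobu]
  B Syncope: [wuvsukobu] → [wvskobu]
  C Geminate Reduction: no change — [wvskobu]
  D Final Vowel Lowering: [wvskobu] → [wvskobo]
/ziykihza/:
  A t-Assibilation: no change — [ziykihza]
  B Syncope: [ziykihza] → [zykhza]
  C Geminate Reduction: no change — [zykhza]
  D Final Vowel Lowering: no change — [zykhza]

[wvskobo], [zykhza]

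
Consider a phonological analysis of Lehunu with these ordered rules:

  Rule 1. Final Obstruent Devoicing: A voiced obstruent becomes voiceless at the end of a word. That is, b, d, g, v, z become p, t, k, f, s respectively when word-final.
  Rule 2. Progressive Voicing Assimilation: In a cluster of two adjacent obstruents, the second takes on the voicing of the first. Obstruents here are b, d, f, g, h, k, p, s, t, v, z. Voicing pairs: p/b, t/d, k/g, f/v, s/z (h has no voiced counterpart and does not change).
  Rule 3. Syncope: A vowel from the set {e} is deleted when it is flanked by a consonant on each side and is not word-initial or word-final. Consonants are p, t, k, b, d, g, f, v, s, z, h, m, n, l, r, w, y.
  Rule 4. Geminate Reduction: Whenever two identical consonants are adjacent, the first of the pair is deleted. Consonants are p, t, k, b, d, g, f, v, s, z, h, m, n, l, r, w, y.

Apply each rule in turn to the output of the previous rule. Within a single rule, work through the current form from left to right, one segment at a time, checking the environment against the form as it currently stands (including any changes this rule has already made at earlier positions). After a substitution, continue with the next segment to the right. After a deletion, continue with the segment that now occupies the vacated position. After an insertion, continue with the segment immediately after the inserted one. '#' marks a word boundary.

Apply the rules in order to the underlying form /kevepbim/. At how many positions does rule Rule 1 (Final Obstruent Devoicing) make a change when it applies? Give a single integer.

Rule 1 Final Obstruent Devoicing: no change — [kevepbim]
Rule 2 Progressive Voicing Assimilation: [kevepbim] → [keveppim]
Rule 3 Syncope: [keveppim] → [kvppim]
Rule 4 Geminate Reduction: [kvppim] → [kvpim]
Rule Rule 1 changed 0 position(s).

0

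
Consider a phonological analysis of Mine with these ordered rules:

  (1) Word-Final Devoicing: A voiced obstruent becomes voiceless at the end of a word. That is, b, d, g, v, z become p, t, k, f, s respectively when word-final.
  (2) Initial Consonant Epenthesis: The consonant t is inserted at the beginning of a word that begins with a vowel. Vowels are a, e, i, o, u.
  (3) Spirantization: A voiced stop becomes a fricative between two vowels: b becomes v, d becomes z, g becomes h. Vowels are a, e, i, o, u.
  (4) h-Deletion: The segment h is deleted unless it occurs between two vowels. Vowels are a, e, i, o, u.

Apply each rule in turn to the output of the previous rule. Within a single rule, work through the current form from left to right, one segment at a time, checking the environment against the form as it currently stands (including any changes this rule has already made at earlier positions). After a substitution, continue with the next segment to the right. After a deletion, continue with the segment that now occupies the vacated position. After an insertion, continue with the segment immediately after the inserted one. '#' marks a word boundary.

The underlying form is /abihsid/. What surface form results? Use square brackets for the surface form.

(1) Word-Final Devoicing: [abihsid] → [abihsit]
(2) Initial Consonant Epenthesis: [abihsit] → [tabihsit]
(3) Spirantization: [tabihsit] → [tavihsit]
(4) h-Deletion: [tavihsit] → [tavisit]

[tavisit]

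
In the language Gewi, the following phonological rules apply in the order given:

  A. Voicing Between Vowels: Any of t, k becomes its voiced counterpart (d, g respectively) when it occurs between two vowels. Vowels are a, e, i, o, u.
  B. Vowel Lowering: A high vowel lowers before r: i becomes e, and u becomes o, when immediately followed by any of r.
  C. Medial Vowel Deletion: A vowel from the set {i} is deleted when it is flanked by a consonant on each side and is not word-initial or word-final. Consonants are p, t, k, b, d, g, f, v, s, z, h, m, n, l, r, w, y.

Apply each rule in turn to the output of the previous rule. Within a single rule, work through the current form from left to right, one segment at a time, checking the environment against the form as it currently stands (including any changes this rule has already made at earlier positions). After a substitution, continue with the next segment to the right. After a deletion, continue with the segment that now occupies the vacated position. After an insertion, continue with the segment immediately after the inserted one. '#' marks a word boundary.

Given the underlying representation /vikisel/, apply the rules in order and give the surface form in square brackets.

[vgsel]

A Voicing Between Vowels: [vikisel] → [vigisel]
B Vowel Lowering: no change — [vigisel]
C Medial Vowel Deletion: [vigisel] → [vgsel]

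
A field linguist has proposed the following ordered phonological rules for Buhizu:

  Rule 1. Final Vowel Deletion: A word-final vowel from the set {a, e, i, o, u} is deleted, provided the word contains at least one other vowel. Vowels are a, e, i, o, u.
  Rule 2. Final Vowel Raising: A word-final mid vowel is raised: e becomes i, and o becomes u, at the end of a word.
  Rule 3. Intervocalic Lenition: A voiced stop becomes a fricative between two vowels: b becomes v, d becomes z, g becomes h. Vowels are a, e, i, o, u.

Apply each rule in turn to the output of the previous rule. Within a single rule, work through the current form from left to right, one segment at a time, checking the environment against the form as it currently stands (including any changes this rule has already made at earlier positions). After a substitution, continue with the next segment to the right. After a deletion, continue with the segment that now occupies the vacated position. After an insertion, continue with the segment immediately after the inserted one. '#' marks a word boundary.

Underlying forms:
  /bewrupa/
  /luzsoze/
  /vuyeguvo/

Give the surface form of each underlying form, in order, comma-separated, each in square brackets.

[bewrup], [luzsoz], [vuyehuv]

/bewrupa/:
  Rule 1 Final Vowel Deletion: [bewrupa] → [bewrup]
  Rule 2 Final Vowel Raising: no change — [bewrup]
  Rule 3 Intervocalic Lenition: no change — [bewrup]
/luzsoze/:
  Rule 1 Final Vowel Deletion: [luzsoze] → [luzsoz]
  Rule 2 Final Vowel Raising: no change — [luzsoz]
  Rule 3 Intervocalic Lenition: no change — [luzsoz]
/vuyeguvo/:
  Rule 1 Final Vowel Deletion: [vuyeguvo] → [vuyeguv]
  Rule 2 Final Vowel Raising: no change — [vuyeguv]
  Rule 3 Intervocalic Lenition: [vuyeguv] → [vuyehuv]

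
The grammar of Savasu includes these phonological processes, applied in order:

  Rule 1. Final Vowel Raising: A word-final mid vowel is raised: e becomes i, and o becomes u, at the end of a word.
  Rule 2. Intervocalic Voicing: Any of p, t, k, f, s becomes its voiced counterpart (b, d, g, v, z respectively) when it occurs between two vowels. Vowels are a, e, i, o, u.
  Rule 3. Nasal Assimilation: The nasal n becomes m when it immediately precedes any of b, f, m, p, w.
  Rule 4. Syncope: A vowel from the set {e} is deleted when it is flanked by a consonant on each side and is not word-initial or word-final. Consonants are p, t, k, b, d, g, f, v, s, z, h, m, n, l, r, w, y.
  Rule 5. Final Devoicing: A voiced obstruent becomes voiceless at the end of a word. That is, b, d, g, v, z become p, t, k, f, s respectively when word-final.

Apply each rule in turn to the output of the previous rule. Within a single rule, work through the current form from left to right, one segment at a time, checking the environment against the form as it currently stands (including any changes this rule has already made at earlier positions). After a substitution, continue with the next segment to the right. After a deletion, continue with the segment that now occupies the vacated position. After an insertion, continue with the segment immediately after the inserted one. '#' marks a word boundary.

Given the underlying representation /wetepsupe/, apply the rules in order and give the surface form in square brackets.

[wdpsubi]

Rule 1 Final Vowel Raising: [wetepsupe] → [wetepsupi]
Rule 2 Intervocalic Voicing: [wetepsupi] → [wedepsubi]
Rule 3 Nasal Assimilation: no change — [wedepsubi]
Rule 4 Syncope: [wedepsubi] → [wdpsubi]
Rule 5 Final Devoicing: no change — [wdpsubi]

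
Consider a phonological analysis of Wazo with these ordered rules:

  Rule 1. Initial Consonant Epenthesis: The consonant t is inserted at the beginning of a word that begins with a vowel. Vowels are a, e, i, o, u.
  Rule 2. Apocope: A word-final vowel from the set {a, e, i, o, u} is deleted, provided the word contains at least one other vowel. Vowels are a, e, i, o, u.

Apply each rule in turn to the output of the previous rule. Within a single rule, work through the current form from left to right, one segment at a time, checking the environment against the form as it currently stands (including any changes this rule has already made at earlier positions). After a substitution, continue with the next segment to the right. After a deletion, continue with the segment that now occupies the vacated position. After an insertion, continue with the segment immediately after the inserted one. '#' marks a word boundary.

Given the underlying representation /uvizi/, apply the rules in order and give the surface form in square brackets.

Rule 1 Initial Consonant Epenthesis: [uvizi] → [tuvizi]
Rule 2 Apocope: [tuvizi] → [tuviz]

[tuviz]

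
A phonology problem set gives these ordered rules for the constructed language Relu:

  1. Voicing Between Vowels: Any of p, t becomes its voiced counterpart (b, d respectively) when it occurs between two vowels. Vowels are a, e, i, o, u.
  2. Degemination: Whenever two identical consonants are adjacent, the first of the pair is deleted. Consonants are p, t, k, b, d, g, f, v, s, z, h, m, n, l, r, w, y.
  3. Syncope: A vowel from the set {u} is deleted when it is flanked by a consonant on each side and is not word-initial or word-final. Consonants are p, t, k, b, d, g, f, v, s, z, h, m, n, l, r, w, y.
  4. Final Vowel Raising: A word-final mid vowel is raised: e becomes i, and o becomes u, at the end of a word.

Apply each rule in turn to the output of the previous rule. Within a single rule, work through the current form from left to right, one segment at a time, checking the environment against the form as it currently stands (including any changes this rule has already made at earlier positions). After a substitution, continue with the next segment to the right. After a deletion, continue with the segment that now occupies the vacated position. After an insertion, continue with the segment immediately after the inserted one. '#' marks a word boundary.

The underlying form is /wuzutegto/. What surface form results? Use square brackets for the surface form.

1 Voicing Between Vowels: [wuzutegto] → [wuzudegto]
2 Degemination: no change — [wuzudegto]
3 Syncope: [wuzudegto] → [wzdegto]
4 Final Vowel Raising: [wzdegto] → [wzdegtu]

[wzdegtu]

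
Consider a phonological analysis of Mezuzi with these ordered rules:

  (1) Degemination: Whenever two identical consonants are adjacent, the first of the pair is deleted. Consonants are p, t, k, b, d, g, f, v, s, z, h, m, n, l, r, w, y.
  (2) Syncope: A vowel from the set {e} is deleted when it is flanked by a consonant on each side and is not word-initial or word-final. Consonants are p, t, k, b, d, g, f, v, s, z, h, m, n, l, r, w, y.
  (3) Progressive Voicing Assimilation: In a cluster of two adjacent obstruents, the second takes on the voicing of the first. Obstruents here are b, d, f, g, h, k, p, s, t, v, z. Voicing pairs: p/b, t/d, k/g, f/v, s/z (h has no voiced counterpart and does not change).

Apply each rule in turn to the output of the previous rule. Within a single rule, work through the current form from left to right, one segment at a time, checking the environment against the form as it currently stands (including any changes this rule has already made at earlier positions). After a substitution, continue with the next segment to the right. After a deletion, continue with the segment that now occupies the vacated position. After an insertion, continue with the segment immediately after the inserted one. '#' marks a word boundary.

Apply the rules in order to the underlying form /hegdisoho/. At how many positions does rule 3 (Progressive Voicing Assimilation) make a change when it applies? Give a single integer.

2

(1) Degemination: no change — [hegdisoho]
(2) Syncope: [hegdisoho] → [hgdisoho]
(3) Progressive Voicing Assimilation: [hgdisoho] → [hktisoho]
Rule 3 changed 2 position(s).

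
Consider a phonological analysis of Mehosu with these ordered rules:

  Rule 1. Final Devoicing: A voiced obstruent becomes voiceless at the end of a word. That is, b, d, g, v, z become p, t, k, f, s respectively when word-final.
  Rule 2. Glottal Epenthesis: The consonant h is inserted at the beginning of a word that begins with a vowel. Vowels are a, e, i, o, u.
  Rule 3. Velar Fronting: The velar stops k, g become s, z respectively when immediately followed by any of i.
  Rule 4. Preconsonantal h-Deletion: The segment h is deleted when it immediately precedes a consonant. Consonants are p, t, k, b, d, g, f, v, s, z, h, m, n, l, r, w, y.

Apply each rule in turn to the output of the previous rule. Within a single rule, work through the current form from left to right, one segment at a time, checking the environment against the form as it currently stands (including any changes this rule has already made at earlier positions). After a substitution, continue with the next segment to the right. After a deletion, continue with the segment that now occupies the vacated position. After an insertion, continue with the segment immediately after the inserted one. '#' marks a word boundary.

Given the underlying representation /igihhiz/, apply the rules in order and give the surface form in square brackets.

[hizihis]

Rule 1 Final Devoicing: [igihhiz] → [igihhis]
Rule 2 Glottal Epenthesis: [igihhis] → [higihhis]
Rule 3 Velar Fronting: [higihhis] → [hizihhis]
Rule 4 Preconsonantal h-Deletion: [hizihhis] → [hizihis]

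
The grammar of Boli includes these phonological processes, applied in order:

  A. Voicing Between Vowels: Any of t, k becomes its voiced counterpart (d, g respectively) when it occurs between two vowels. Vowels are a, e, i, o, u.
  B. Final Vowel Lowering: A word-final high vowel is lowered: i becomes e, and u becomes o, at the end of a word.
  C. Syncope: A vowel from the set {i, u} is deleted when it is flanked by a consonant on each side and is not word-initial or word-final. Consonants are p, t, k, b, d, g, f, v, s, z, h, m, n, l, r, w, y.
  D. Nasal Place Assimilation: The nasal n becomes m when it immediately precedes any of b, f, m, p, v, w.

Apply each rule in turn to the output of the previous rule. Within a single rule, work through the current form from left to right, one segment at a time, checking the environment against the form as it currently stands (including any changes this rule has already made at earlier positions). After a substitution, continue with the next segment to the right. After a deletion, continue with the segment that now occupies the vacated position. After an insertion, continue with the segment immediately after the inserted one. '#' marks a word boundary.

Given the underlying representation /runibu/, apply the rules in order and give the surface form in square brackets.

A Voicing Between Vowels: no change — [runibu]
B Final Vowel Lowering: [runibu] → [runibo]
C Syncope: [runibo] → [rnbo]
D Nasal Place Assimilation: [rnbo] → [rmbo]

[rmbo]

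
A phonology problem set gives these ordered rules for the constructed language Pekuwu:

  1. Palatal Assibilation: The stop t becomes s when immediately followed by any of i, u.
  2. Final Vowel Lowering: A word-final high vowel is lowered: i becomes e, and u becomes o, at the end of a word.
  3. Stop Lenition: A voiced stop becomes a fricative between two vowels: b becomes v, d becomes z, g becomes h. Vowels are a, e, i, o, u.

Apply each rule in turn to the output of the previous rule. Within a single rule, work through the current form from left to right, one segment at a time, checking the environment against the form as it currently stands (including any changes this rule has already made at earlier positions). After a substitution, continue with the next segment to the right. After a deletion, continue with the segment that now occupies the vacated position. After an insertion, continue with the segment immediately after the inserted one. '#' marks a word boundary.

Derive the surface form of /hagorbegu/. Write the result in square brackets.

1 Palatal Assibilation: no change — [hagorbegu]
2 Final Vowel Lowering: [hagorbegu] → [hagorbego]
3 Stop Lenition: [hagorbego] → [hahorbeho]

[hahorbeho]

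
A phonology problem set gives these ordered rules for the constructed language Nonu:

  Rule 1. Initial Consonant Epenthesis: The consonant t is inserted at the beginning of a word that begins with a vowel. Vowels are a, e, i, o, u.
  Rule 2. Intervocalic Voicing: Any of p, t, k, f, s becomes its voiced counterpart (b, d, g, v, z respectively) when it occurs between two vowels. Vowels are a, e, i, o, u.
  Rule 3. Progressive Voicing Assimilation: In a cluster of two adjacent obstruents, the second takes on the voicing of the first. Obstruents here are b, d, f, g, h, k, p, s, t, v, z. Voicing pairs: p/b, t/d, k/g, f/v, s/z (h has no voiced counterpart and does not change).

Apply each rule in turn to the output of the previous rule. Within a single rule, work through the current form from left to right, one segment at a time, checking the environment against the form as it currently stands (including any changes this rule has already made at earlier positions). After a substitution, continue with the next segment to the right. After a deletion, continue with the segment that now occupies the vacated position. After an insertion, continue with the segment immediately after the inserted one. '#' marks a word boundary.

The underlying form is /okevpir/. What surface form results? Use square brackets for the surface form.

Rule 1 Initial Consonant Epenthesis: [okevpir] → [tokevpir]
Rule 2 Intervocalic Voicing: [tokevpir] → [togevpir]
Rule 3 Progressive Voicing Assimilation: [togevpir] → [togevbir]

[togevbir]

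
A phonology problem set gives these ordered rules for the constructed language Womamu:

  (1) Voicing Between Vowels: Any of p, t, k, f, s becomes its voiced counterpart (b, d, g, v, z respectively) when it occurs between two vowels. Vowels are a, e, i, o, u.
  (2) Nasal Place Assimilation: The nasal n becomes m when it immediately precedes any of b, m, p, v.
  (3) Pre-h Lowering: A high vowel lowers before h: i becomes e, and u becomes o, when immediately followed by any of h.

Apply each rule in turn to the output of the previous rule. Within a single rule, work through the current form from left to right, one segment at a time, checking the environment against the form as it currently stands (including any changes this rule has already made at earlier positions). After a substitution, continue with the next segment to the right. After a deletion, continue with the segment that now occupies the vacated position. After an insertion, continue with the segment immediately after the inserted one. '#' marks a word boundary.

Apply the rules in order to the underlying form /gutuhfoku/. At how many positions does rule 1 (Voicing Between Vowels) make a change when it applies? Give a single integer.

(1) Voicing Between Vowels: [gutuhfoku] → [guduhfogu]
(2) Nasal Place Assimilation: no change — [guduhfogu]
(3) Pre-h Lowering: [guduhfogu] → [gudohfogu]
Rule 1 changed 2 position(s).

2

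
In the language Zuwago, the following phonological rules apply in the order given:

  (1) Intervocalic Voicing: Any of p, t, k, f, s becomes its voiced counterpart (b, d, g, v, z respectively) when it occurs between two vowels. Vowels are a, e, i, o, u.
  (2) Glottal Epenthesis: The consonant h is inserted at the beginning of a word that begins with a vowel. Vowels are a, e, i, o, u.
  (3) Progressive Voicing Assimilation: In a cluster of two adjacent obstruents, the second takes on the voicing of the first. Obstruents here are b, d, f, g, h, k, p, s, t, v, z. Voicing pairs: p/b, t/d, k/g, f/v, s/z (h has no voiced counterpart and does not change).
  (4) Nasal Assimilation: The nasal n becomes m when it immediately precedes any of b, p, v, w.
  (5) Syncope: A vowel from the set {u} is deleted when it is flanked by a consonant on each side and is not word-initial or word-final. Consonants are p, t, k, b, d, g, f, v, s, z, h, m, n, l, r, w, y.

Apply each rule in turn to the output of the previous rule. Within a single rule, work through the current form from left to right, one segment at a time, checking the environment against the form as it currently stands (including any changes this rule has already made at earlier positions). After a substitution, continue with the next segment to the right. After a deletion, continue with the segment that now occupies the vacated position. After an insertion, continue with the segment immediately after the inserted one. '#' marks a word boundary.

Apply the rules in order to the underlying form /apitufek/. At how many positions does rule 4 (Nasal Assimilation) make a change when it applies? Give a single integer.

0

(1) Intervocalic Voicing: [apitufek] → [abiduvek]
(2) Glottal Epenthesis: [abiduvek] → [habiduvek]
(3) Progressive Voicing Assimilation: no change — [habiduvek]
(4) Nasal Assimilation: no change — [habiduvek]
(5) Syncope: [habiduvek] → [habidvek]
Rule 4 changed 0 position(s).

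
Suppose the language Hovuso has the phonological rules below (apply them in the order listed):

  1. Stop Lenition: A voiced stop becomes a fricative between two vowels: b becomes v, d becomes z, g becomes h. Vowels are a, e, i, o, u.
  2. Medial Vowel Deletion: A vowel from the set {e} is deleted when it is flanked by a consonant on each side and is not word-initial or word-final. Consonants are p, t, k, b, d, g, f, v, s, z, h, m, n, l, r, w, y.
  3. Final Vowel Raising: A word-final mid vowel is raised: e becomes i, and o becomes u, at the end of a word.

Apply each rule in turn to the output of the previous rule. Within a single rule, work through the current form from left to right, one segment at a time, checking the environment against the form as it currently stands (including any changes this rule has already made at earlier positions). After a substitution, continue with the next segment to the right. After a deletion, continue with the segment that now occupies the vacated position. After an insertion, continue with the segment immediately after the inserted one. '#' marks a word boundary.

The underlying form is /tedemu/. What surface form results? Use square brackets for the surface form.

[tzmu]

1 Stop Lenition: [tedemu] → [tezemu]
2 Medial Vowel Deletion: [tezemu] → [tzmu]
3 Final Vowel Raising: no change — [tzmu]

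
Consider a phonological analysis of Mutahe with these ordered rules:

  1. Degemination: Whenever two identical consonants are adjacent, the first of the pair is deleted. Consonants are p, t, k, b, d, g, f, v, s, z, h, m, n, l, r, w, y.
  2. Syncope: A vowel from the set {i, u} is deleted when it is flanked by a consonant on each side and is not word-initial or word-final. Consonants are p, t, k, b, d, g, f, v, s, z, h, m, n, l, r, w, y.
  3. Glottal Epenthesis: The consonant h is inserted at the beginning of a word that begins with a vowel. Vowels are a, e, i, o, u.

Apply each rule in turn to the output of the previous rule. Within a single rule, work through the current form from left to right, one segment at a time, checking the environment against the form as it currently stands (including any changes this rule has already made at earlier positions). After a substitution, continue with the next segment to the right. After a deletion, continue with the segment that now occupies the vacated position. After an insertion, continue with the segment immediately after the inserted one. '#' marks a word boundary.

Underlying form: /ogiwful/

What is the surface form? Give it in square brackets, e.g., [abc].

[hogwfl]

1 Degemination: no change — [ogiwful]
2 Syncope: [ogiwful] → [ogwfl]
3 Glottal Epenthesis: [ogwfl] → [hogwfl]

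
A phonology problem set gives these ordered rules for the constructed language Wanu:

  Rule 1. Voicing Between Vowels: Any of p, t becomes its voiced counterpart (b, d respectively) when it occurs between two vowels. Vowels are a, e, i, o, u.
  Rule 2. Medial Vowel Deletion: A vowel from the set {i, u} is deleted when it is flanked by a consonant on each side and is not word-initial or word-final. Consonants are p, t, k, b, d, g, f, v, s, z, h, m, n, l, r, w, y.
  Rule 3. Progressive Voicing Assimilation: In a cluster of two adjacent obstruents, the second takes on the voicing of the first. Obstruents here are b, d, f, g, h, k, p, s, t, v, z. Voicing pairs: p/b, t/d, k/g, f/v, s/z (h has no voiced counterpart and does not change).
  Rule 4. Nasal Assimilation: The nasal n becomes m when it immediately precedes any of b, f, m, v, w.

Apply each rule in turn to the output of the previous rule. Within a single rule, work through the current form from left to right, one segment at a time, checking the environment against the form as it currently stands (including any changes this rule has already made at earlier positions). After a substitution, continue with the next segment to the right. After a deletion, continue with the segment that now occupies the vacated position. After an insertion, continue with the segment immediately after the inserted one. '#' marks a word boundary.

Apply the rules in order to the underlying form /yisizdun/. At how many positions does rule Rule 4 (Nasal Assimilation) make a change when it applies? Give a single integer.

0

Rule 1 Voicing Between Vowels: no change — [yisizdun]
Rule 2 Medial Vowel Deletion: [yisizdun] → [yszdn]
Rule 3 Progressive Voicing Assimilation: [yszdn] → [ysstn]
Rule 4 Nasal Assimilation: no change — [ysstn]
Rule Rule 4 changed 0 position(s).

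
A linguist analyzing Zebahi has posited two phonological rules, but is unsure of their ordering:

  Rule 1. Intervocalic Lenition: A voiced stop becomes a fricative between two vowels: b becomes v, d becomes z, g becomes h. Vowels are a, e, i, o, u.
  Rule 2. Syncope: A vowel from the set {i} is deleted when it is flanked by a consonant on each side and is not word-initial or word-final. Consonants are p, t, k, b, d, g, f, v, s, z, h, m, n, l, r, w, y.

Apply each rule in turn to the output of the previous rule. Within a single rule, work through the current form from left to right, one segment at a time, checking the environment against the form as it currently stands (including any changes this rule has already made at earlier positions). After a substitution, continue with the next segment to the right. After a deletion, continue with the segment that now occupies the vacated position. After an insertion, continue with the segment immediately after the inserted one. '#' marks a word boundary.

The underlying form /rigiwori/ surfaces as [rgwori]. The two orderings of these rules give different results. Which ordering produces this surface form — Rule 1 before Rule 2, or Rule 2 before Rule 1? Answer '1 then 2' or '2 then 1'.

Order 1 then 2:
  1 Intervocalic Lenition: [rigiwori] → [rihiwori]
  2 Syncope: [rihiwori] → [rhwori]
  result: [rhwori]
Order 2 then 1:
  2 Syncope: [rigiwori] → [rgwori]
  1 Intervocalic Lenition: no change — [rgwori]
  result: [rgwori]

2 then 1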